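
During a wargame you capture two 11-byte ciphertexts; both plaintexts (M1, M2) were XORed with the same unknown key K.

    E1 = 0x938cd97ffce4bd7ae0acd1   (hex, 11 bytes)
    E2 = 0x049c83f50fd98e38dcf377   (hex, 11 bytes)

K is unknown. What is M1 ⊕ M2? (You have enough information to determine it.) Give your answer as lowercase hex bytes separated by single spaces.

97 10 5a 8a f3 3d 33 42 3c 5f a6

E1 ⊕ E2 = (M1 ⊕ K) ⊕ (M2 ⊕ K) = M1 ⊕ M2 — the shared key cancels under XOR.
147 ^   4 = 151
140 ^ 156 =  16
217 ^ 131 =  90
127 ^ 245 = 138
252 ^  15 = 243
228 ^ 217 =  61
189 ^ 142 =  51
122 ^  56 =  66
224 ^ 220 =  60
172 ^ 243 =  95
209 ^ 119 = 166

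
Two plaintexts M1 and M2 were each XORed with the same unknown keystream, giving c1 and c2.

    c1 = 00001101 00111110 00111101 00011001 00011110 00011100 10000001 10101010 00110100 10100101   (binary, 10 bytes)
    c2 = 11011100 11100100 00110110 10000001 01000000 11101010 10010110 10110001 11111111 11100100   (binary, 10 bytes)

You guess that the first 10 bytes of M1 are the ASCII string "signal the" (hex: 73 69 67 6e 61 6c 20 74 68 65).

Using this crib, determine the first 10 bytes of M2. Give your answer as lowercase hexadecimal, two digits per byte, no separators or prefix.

a2b36cf63f9a376fa324

First, c1 ⊕ c2 = (M1 ⊕ K) ⊕ (M2 ⊕ K) = M1 ⊕ M2, so the key drops out. Then M2 = (M1 ⊕ M2) ⊕ M1 over the first 10 bytes.
byte 0: (0d XOR dc) XOR 73 = d1 XOR 73 = a2
byte 1: (3e XOR e4) XOR 69 = da XOR 69 = b3
byte 2: (3d XOR 36) XOR 67 = 0b XOR 67 = 6c
byte 3: (19 XOR 81) XOR 6e = 98 XOR 6e = f6
byte 4: (1e XOR 40) XOR 61 = 5e XOR 61 = 3f
byte 5: (1c XOR ea) XOR 6c = f6 XOR 6c = 9a
byte 6: (81 XOR 96) XOR 20 = 17 XOR 20 = 37
byte 7: (aa XOR b1) XOR 74 = 1b XOR 74 = 6f
byte 8: (34 XOR ff) XOR 68 = cb XOR 68 = a3
byte 9: (a5 XOR e4) XOR 65 = 41 XOR 65 = 24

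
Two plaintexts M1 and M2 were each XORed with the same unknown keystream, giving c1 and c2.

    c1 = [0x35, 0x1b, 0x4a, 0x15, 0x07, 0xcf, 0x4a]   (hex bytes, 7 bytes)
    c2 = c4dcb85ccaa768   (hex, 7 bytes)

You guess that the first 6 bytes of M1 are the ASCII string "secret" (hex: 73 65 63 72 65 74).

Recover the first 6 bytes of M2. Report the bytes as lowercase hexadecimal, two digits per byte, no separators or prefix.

82a2913ba81c

First, c1 ⊕ c2 = (M1 ⊕ K) ⊕ (M2 ⊕ K) = M1 ⊕ M2, so the key drops out. Then M2 = (M1 ⊕ M2) ⊕ M1 over the first 6 bytes.
byte 0: (35 ⊕ c4) ⊕ 73 = f1 ⊕ 73 = 82
byte 1: (1b ⊕ dc) ⊕ 65 = c7 ⊕ 65 = a2
byte 2: (4a ⊕ b8) ⊕ 63 = f2 ⊕ 63 = 91
byte 3: (15 ⊕ 5c) ⊕ 72 = 49 ⊕ 72 = 3b
byte 4: (07 ⊕ ca) ⊕ 65 = cd ⊕ 65 = a8
byte 5: (cf ⊕ a7) ⊕ 74 = 68 ⊕ 74 = 1c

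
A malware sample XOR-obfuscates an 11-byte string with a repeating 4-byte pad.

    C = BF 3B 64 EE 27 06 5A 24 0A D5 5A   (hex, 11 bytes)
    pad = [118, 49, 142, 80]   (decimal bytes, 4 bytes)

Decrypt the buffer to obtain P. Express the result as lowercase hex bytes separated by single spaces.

The 4-byte key repeats, so the effective keystream is 76 31 8e 50 76 31 8e 50 76 31 8e.
byte 0: bf XOR 76 = c9
byte 1: 3b XOR 31 = 0a
byte 2: 64 XOR 8e = ea
byte 3: ee XOR 50 = be
byte 4: 27 XOR 76 = 51
byte 5: 06 XOR 31 = 37
byte 6: 5a XOR 8e = d4
byte 7: 24 XOR 50 = 74
byte 8: 0a XOR 76 = 7c
byte 9: d5 XOR 31 = e4
byte 10: 5a XOR 8e = d4

c9 0a ea be 51 37 d4 74 7c e4 d4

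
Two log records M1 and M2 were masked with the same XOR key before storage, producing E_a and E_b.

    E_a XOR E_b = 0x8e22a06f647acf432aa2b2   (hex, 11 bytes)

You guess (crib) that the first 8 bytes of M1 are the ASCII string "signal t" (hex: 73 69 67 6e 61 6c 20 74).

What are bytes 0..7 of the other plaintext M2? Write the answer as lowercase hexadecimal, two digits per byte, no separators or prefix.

fd4bc7010516ef37

Since E_a ⊕ E_b = M1 ⊕ M2, XORing with the guessed M1 bytes yields the corresponding M2 bytes: M2 = (E_a ⊕ E_b) ⊕ M1.
byte 0: 8e ⊕ 73 = fd
byte 1: 22 ⊕ 69 = 4b
byte 2: a0 ⊕ 67 = c7
byte 3: 6f ⊕ 6e = 01
byte 4: 64 ⊕ 61 = 05
byte 5: 7a ⊕ 6c = 16
byte 6: cf ⊕ 20 = ef
byte 7: 43 ⊕ 74 = 37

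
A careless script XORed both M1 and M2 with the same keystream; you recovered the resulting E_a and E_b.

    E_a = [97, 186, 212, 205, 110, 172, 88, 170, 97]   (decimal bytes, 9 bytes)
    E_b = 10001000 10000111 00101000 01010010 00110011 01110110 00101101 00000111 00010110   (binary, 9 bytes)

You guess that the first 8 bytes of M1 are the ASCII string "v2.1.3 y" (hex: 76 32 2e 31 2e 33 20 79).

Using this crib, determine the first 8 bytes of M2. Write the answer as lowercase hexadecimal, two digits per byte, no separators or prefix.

9f0fd2ae73e955d4

First, E_a ⊕ E_b = (M1 ⊕ K) ⊕ (M2 ⊕ K) = M1 ⊕ M2, so the key drops out. Then M2 = (M1 ⊕ M2) ⊕ M1 over the first 8 bytes.
byte 0: (61 ^ 88) ^ 76 = e9 ^ 76 = 9f
byte 1: (ba ^ 87) ^ 32 = 3d ^ 32 = 0f
byte 2: (d4 ^ 28) ^ 2e = fc ^ 2e = d2
byte 3: (cd ^ 52) ^ 31 = 9f ^ 31 = ae
byte 4: (6e ^ 33) ^ 2e = 5d ^ 2e = 73
byte 5: (ac ^ 76) ^ 33 = da ^ 33 = e9
byte 6: (58 ^ 2d) ^ 20 = 75 ^ 20 = 55
byte 7: (aa ^ 07) ^ 79 = ad ^ 79 = d4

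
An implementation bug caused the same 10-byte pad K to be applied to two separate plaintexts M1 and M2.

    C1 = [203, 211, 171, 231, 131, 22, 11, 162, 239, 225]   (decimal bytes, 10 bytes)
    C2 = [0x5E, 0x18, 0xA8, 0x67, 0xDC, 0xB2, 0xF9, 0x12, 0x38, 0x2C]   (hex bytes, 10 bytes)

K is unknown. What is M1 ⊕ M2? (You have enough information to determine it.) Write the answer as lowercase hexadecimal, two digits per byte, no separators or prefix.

C1 ⊕ C2 = (M1 ⊕ K) ⊕ (M2 ⊕ K) = M1 ⊕ M2 — the shared key cancels under XOR.
cb xor 5e = 95
d3 xor 18 = cb
ab xor a8 = 03
e7 xor 67 = 80
83 xor dc = 5f
16 xor b2 = a4
0b xor f9 = f2
a2 xor 12 = b0
ef xor 38 = d7
e1 xor 2c = cd

95cb03805fa4f2b0d7cd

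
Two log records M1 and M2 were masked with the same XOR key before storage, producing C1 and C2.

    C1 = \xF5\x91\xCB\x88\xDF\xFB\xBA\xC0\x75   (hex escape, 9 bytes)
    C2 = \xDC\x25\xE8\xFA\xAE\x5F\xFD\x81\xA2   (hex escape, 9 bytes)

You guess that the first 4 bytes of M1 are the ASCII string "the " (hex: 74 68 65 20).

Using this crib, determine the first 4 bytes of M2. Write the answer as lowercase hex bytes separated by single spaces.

First, C1 ⊕ C2 = (M1 ⊕ K) ⊕ (M2 ⊕ K) = M1 ⊕ M2, so the key drops out. Then M2 = (M1 ⊕ M2) ⊕ M1 over the first 4 bytes.
byte 0: (f5 ^ dc) ^ 74 = 29 ^ 74 = 5d
byte 1: (91 ^ 25) ^ 68 = b4 ^ 68 = dc
byte 2: (cb ^ e8) ^ 65 = 23 ^ 65 = 46
byte 3: (88 ^ fa) ^ 20 = 72 ^ 20 = 52

5d dc 46 52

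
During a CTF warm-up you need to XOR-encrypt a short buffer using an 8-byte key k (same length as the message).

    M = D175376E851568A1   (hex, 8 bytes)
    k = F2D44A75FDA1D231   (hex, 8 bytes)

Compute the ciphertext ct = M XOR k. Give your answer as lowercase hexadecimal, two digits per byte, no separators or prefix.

XOR is its own inverse, so applying the key byte-wise gives the result directly.
d1 XOR f2 = 23
75 XOR d4 = a1
37 XOR 4a = 7d
6e XOR 75 = 1b
85 XOR fd = 78
15 XOR a1 = b4
68 XOR d2 = ba
a1 XOR 31 = 90

23a17d1b78b4ba90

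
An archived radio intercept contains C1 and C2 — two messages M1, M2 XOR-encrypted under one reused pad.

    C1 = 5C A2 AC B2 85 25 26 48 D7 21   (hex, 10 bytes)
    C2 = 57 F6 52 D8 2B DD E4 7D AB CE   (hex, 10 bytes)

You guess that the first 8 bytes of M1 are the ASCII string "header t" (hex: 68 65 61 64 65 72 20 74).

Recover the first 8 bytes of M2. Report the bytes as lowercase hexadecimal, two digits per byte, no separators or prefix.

63319f0ecb8ae241

First, C1 ⊕ C2 = (M1 ⊕ K) ⊕ (M2 ⊕ K) = M1 ⊕ M2, so the key drops out. Then M2 = (M1 ⊕ M2) ⊕ M1 over the first 8 bytes.
byte 0: (5c ^ 57) ^ 68 = 0b ^ 68 = 63
byte 1: (a2 ^ f6) ^ 65 = 54 ^ 65 = 31
byte 2: (ac ^ 52) ^ 61 = fe ^ 61 = 9f
byte 3: (b2 ^ d8) ^ 64 = 6a ^ 64 = 0e
byte 4: (85 ^ 2b) ^ 65 = ae ^ 65 = cb
byte 5: (25 ^ dd) ^ 72 = f8 ^ 72 = 8a
byte 6: (26 ^ e4) ^ 20 = c2 ^ 20 = e2
byte 7: (48 ^ 7d) ^ 74 = 35 ^ 74 = 41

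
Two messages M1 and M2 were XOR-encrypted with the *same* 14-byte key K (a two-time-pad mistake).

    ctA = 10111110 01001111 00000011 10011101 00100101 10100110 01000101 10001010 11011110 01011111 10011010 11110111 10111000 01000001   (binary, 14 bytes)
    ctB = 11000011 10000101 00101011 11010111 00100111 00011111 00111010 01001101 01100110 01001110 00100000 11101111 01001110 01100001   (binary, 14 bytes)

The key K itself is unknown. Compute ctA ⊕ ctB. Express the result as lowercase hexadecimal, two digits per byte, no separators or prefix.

ctA ⊕ ctB = (M1 ⊕ K) ⊕ (M2 ⊕ K) = M1 ⊕ M2 — the shared key cancels under XOR.
byte 0: be xor c3 = 7d
byte 1: 4f xor 85 = ca
byte 2: 03 xor 2b = 28
byte 3: 9d xor d7 = 4a
byte 4: 25 xor 27 = 02
byte 5: a6 xor 1f = b9
byte 6: 45 xor 3a = 7f
byte 7: 8a xor 4d = c7
byte 8: de xor 66 = b8
byte 9: 5f xor 4e = 11
byte 10: 9a xor 20 = ba
byte 11: f7 xor ef = 18
byte 12: b8 xor 4e = f6
byte 13: 41 xor 61 = 20

7dca284a02b97fc7b811ba18f620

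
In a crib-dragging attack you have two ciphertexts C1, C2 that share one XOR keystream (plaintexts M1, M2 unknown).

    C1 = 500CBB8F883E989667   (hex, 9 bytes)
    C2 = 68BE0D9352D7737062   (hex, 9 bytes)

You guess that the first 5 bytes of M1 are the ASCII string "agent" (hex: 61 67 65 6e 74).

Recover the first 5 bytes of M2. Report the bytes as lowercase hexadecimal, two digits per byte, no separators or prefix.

First, C1 ⊕ C2 = (M1 ⊕ K) ⊕ (M2 ⊕ K) = M1 ⊕ M2, so the key drops out. Then M2 = (M1 ⊕ M2) ⊕ M1 over the first 5 bytes.
byte 0: (50 XOR 68) XOR 61 = 38 XOR 61 = 59
byte 1: (0c XOR be) XOR 67 = b2 XOR 67 = d5
byte 2: (bb XOR 0d) XOR 65 = b6 XOR 65 = d3
byte 3: (8f XOR 93) XOR 6e = 1c XOR 6e = 72
byte 4: (88 XOR 52) XOR 74 = da XOR 74 = ae

59d5d372ae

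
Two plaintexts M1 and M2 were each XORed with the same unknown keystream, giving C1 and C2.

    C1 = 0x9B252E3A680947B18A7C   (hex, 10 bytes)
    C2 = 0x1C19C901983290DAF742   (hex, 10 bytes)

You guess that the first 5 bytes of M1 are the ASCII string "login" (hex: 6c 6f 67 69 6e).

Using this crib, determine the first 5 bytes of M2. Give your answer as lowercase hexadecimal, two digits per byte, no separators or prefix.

First, C1 ⊕ C2 = (M1 ⊕ K) ⊕ (M2 ⊕ K) = M1 ⊕ M2, so the key drops out. Then M2 = (M1 ⊕ M2) ⊕ M1 over the first 5 bytes.
byte 0: (9b ⊕ 1c) ⊕ 6c = 87 ⊕ 6c = eb
byte 1: (25 ⊕ 19) ⊕ 6f = 3c ⊕ 6f = 53
byte 2: (2e ⊕ c9) ⊕ 67 = e7 ⊕ 67 = 80
byte 3: (3a ⊕ 01) ⊕ 69 = 3b ⊕ 69 = 52
byte 4: (68 ⊕ 98) ⊕ 6e = f0 ⊕ 6e = 9e

eb5380529e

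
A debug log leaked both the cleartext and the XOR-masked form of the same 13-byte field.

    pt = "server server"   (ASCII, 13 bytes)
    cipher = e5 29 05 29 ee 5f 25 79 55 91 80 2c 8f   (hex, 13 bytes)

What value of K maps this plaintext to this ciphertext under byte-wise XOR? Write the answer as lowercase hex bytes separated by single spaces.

96 4c 77 5f 8b 2d 05 0a 30 e3 f6 49 fd

Since cipher = pt ⊕ K, XORing both sides with pt gives K = pt ⊕ cipher.
byte 0: 73 ^ e5 = 96
byte 1: 65 ^ 29 = 4c
byte 2: 72 ^ 05 = 77
byte 3: 76 ^ 29 = 5f
byte 4: 65 ^ ee = 8b
byte 5: 72 ^ 5f = 2d
byte 6: 20 ^ 25 = 05
byte 7: 73 ^ 79 = 0a
byte 8: 65 ^ 55 = 30
byte 9: 72 ^ 91 = e3
byte 10: 76 ^ 80 = f6
byte 11: 65 ^ 2c = 49
byte 12: 72 ^ 8f = fd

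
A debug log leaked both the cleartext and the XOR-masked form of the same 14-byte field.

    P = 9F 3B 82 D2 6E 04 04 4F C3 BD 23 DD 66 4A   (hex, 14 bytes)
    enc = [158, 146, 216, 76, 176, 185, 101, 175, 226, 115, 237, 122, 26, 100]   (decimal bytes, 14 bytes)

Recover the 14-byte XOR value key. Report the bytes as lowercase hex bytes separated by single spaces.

Since enc = P ⊕ key, XORing both sides with P gives key = P ⊕ enc.
9f xor 9e = 01
3b xor 92 = a9
82 xor d8 = 5a
d2 xor 4c = 9e
6e xor b0 = de
04 xor b9 = bd
04 xor 65 = 61
4f xor af = e0
c3 xor e2 = 21
bd xor 73 = ce
23 xor ed = ce
dd xor 7a = a7
66 xor 1a = 7c
4a xor 64 = 2e

01 a9 5a 9e de bd 61 e0 21 ce ce a7 7c 2e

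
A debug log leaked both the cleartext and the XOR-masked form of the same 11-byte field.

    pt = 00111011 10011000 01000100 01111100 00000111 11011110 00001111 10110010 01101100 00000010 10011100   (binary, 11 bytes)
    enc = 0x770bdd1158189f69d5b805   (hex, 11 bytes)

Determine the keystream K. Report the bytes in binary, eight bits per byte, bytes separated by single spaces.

Since enc = pt ⊕ K, XORing both sides with pt gives K = pt ⊕ enc.
byte 0: 3b ⊕ 77 = 4c
byte 1: 98 ⊕ 0b = 93
byte 2: 44 ⊕ dd = 99
byte 3: 7c ⊕ 11 = 6d
byte 4: 07 ⊕ 58 = 5f
byte 5: de ⊕ 18 = c6
byte 6: 0f ⊕ 9f = 90
byte 7: b2 ⊕ 69 = db
byte 8: 6c ⊕ d5 = b9
byte 9: 02 ⊕ b8 = ba
byte 10: 9c ⊕ 05 = 99

01001100 10010011 10011001 01101101 01011111 11000110 10010000 11011011 10111001 10111010 10011001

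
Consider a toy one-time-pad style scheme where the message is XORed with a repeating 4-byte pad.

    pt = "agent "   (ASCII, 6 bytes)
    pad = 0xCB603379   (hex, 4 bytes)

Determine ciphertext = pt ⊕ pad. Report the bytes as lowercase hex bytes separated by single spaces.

aa 07 56 17 bf 40

The 4-byte key repeats, so the effective keystream is cb 60 33 79 cb 60.
byte 0: 61 ⊕ cb = aa
byte 1: 67 ⊕ 60 = 07
byte 2: 65 ⊕ 33 = 56
byte 3: 6e ⊕ 79 = 17
byte 4: 74 ⊕ cb = bf
byte 5: 20 ⊕ 60 = 40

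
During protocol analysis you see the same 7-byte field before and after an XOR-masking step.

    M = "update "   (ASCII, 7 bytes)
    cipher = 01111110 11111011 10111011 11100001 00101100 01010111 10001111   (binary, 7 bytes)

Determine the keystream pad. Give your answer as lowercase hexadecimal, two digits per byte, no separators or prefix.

0b8bdf805832af

Since cipher = M ⊕ pad, XORing both sides with M gives pad = M ⊕ cipher.
01110101 ^ 01111110 = 00001011
01110000 ^ 11111011 = 10001011
01100100 ^ 10111011 = 11011111
01100001 ^ 11100001 = 10000000
01110100 ^ 00101100 = 01011000
01100101 ^ 01010111 = 00110010
00100000 ^ 10001111 = 10101111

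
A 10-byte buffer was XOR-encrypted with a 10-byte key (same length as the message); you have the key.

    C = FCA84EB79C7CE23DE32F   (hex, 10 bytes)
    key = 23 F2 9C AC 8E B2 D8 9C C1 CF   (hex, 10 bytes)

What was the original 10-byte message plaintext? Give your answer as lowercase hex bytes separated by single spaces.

df 5a d2 1b 12 ce 3a a1 22 e0

XOR is its own inverse, so applying the key byte-wise gives the result directly.
byte 0: fc ⊕ 23 = df
byte 1: a8 ⊕ f2 = 5a
byte 2: 4e ⊕ 9c = d2
byte 3: b7 ⊕ ac = 1b
byte 4: 9c ⊕ 8e = 12
byte 5: 7c ⊕ b2 = ce
byte 6: e2 ⊕ d8 = 3a
byte 7: 3d ⊕ 9c = a1
byte 8: e3 ⊕ c1 = 22
byte 9: 2f ⊕ cf = e0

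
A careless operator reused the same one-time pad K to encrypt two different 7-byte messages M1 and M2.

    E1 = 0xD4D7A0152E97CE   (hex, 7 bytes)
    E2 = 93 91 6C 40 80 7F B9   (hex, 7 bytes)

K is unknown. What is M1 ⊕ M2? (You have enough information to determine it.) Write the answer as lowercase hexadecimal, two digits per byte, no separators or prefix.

E1 ⊕ E2 = (M1 ⊕ K) ⊕ (M2 ⊕ K) = M1 ⊕ M2 — the shared key cancels under XOR.
byte 0: d4 ⊕ 93 = 47
byte 1: d7 ⊕ 91 = 46
byte 2: a0 ⊕ 6c = cc
byte 3: 15 ⊕ 40 = 55
byte 4: 2e ⊕ 80 = ae
byte 5: 97 ⊕ 7f = e8
byte 6: ce ⊕ b9 = 77

4746cc55aee877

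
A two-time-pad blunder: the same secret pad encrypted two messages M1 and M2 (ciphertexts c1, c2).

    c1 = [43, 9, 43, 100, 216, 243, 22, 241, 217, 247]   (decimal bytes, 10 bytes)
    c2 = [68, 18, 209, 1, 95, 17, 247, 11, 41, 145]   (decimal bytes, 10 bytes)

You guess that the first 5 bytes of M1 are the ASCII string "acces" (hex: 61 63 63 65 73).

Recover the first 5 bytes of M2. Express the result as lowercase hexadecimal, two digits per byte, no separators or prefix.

0e789900f4

First, c1 ⊕ c2 = (M1 ⊕ K) ⊕ (M2 ⊕ K) = M1 ⊕ M2, so the key drops out. Then M2 = (M1 ⊕ M2) ⊕ M1 over the first 5 bytes.
byte 0: (2b ⊕ 44) ⊕ 61 = 6f ⊕ 61 = 0e
byte 1: (09 ⊕ 12) ⊕ 63 = 1b ⊕ 63 = 78
byte 2: (2b ⊕ d1) ⊕ 63 = fa ⊕ 63 = 99
byte 3: (64 ⊕ 01) ⊕ 65 = 65 ⊕ 65 = 00
byte 4: (d8 ⊕ 5f) ⊕ 73 = 87 ⊕ 73 = f4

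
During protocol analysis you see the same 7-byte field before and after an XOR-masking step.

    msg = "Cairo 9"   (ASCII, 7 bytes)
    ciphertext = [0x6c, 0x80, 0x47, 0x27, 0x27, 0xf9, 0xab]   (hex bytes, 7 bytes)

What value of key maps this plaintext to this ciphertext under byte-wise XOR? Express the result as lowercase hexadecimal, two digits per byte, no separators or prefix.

2fe12e5548d992

Since ciphertext = msg ⊕ key, XORing both sides with msg gives key = msg ⊕ ciphertext.
byte 0: 43 ⊕ 6c = 2f
byte 1: 61 ⊕ 80 = e1
byte 2: 69 ⊕ 47 = 2e
byte 3: 72 ⊕ 27 = 55
byte 4: 6f ⊕ 27 = 48
byte 5: 20 ⊕ f9 = d9
byte 6: 39 ⊕ ab = 92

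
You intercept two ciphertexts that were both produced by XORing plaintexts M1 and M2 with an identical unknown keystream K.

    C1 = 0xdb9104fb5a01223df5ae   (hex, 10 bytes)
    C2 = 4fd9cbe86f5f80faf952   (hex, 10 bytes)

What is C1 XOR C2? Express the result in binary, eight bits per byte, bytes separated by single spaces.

C1 ⊕ C2 = (M1 ⊕ K) ⊕ (M2 ⊕ K) = M1 ⊕ M2 — the shared key cancels under XOR.
db ⊕ 4f = 94
91 ⊕ d9 = 48
04 ⊕ cb = cf
fb ⊕ e8 = 13
5a ⊕ 6f = 35
01 ⊕ 5f = 5e
22 ⊕ 80 = a2
3d ⊕ fa = c7
f5 ⊕ f9 = 0c
ae ⊕ 52 = fc

10010100 01001000 11001111 00010011 00110101 01011110 10100010 11000111 00001100 11111100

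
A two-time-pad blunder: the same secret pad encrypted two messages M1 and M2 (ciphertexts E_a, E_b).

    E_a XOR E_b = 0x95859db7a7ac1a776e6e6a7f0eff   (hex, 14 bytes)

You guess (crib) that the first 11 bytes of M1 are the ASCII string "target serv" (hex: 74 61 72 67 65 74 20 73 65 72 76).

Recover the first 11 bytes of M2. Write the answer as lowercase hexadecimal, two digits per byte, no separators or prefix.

e1e4efd0c2d83a040b1c1c

Since E_a ⊕ E_b = M1 ⊕ M2, XORing with the guessed M1 bytes yields the corresponding M2 bytes: M2 = (E_a ⊕ E_b) ⊕ M1.
byte 0: 95 ^ 74 = e1
byte 1: 85 ^ 61 = e4
byte 2: 9d ^ 72 = ef
byte 3: b7 ^ 67 = d0
byte 4: a7 ^ 65 = c2
byte 5: ac ^ 74 = d8
byte 6: 1a ^ 20 = 3a
byte 7: 77 ^ 73 = 04
byte 8: 6e ^ 65 = 0b
byte 9: 6e ^ 72 = 1c
byte 10: 6a ^ 76 = 1c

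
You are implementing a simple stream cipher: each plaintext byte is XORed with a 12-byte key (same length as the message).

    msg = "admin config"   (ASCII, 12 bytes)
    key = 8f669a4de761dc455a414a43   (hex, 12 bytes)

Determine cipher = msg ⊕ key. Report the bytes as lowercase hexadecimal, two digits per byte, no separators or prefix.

ee02f7248941bf2a34272324

01100001 XOR 10001111 = 11101110
01100100 XOR 01100110 = 00000010
01101101 XOR 10011010 = 11110111
01101001 XOR 01001101 = 00100100
01101110 XOR 11100111 = 10001001
00100000 XOR 01100001 = 01000001
01100011 XOR 11011100 = 10111111
01101111 XOR 01000101 = 00101010
01101110 XOR 01011010 = 00110100
01100110 XOR 01000001 = 00100111
01101001 XOR 01001010 = 00100011
01100111 XOR 01000011 = 00100100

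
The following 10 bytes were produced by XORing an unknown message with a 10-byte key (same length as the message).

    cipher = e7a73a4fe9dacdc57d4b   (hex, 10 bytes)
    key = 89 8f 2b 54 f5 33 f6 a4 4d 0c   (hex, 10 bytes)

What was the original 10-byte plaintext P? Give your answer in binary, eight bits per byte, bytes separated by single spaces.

11100111 xor 10001001 = 01101110
10100111 xor 10001111 = 00101000
00111010 xor 00101011 = 00010001
01001111 xor 01010100 = 00011011
11101001 xor 11110101 = 00011100
11011010 xor 00110011 = 11101001
11001101 xor 11110110 = 00111011
11000101 xor 10100100 = 01100001
01111101 xor 01001101 = 00110000
01001011 xor 00001100 = 01000111

01101110 00101000 00010001 00011011 00011100 11101001 00111011 01100001 00110000 01000111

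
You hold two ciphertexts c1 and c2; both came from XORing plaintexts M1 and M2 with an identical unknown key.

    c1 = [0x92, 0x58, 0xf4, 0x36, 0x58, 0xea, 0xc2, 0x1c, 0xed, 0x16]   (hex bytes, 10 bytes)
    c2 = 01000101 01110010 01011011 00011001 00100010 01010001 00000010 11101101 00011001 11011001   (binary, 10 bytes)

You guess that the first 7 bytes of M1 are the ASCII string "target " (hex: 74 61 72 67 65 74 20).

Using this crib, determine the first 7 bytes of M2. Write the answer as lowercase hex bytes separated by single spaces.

First, c1 ⊕ c2 = (M1 ⊕ K) ⊕ (M2 ⊕ K) = M1 ⊕ M2, so the key drops out. Then M2 = (M1 ⊕ M2) ⊕ M1 over the first 7 bytes.
byte 0: (92 XOR 45) XOR 74 = d7 XOR 74 = a3
byte 1: (58 XOR 72) XOR 61 = 2a XOR 61 = 4b
byte 2: (f4 XOR 5b) XOR 72 = af XOR 72 = dd
byte 3: (36 XOR 19) XOR 67 = 2f XOR 67 = 48
byte 4: (58 XOR 22) XOR 65 = 7a XOR 65 = 1f
byte 5: (ea XOR 51) XOR 74 = bb XOR 74 = cf
byte 6: (c2 XOR 02) XOR 20 = c0 XOR 20 = e0

a3 4b dd 48 1f cf e0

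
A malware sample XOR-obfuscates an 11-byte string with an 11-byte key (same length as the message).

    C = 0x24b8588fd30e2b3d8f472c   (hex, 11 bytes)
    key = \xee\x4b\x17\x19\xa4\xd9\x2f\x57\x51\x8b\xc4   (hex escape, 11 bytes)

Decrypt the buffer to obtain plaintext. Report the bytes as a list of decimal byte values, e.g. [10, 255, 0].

 36 xor 238 = 202
184 xor  75 = 243
 88 xor  23 =  79
143 xor  25 = 150
211 xor 164 = 119
 14 xor 217 = 215
 43 xor  47 =   4
 61 xor  87 = 106
143 xor  81 = 222
 71 xor 139 = 204
 44 xor 196 = 232

[202, 243, 79, 150, 119, 215, 4, 106, 222, 204, 232]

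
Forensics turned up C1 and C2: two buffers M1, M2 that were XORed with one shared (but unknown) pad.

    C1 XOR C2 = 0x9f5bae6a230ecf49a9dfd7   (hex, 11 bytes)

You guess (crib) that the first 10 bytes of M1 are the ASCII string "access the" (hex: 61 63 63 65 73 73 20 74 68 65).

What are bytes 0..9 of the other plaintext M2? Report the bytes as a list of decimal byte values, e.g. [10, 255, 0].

[254, 56, 205, 15, 80, 125, 239, 61, 193, 186]

Since C1 ⊕ C2 = M1 ⊕ M2, XORing with the guessed M1 bytes yields the corresponding M2 bytes: M2 = (C1 ⊕ C2) ⊕ M1.
9f xor 61 = fe
5b xor 63 = 38
ae xor 63 = cd
6a xor 65 = 0f
23 xor 73 = 50
0e xor 73 = 7d
cf xor 20 = ef
49 xor 74 = 3d
a9 xor 68 = c1
df xor 65 = ba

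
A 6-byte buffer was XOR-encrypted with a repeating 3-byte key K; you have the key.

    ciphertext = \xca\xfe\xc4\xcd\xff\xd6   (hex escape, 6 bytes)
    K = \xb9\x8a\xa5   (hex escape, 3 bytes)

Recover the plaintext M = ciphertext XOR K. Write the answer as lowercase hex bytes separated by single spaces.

The 3-byte key repeats, so the effective keystream is b9 8a a5 b9 8a a5.
byte 0: ca ⊕ b9 = 73
byte 1: fe ⊕ 8a = 74
byte 2: c4 ⊕ a5 = 61
byte 3: cd ⊕ b9 = 74
byte 4: ff ⊕ 8a = 75
byte 5: d6 ⊕ a5 = 73

73 74 61 74 75 73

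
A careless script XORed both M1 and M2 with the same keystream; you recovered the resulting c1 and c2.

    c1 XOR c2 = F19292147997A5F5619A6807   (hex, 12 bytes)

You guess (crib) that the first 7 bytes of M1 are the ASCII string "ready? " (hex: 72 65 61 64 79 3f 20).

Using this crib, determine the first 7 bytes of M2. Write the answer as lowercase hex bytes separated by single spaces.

Since c1 ⊕ c2 = M1 ⊕ M2, XORing with the guessed M1 bytes yields the corresponding M2 bytes: M2 = (c1 ⊕ c2) ⊕ M1.
f1 XOR 72 = 83
92 XOR 65 = f7
92 XOR 61 = f3
14 XOR 64 = 70
79 XOR 79 = 00
97 XOR 3f = a8
a5 XOR 20 = 85

83 f7 f3 70 00 a8 85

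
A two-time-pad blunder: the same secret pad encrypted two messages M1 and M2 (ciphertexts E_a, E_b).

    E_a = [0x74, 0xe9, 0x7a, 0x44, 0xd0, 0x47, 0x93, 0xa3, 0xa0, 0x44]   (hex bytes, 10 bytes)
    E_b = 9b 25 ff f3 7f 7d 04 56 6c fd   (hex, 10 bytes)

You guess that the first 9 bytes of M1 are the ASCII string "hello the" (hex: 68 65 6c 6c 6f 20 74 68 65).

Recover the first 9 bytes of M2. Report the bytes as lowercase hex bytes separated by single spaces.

First, E_a ⊕ E_b = (M1 ⊕ K) ⊕ (M2 ⊕ K) = M1 ⊕ M2, so the key drops out. Then M2 = (M1 ⊕ M2) ⊕ M1 over the first 9 bytes.
byte 0: (74 ⊕ 9b) ⊕ 68 = ef ⊕ 68 = 87
byte 1: (e9 ⊕ 25) ⊕ 65 = cc ⊕ 65 = a9
byte 2: (7a ⊕ ff) ⊕ 6c = 85 ⊕ 6c = e9
byte 3: (44 ⊕ f3) ⊕ 6c = b7 ⊕ 6c = db
byte 4: (d0 ⊕ 7f) ⊕ 6f = af ⊕ 6f = c0
byte 5: (47 ⊕ 7d) ⊕ 20 = 3a ⊕ 20 = 1a
byte 6: (93 ⊕ 04) ⊕ 74 = 97 ⊕ 74 = e3
byte 7: (a3 ⊕ 56) ⊕ 68 = f5 ⊕ 68 = 9d
byte 8: (a0 ⊕ 6c) ⊕ 65 = cc ⊕ 65 = a9

87 a9 e9 db c0 1a e3 9d a9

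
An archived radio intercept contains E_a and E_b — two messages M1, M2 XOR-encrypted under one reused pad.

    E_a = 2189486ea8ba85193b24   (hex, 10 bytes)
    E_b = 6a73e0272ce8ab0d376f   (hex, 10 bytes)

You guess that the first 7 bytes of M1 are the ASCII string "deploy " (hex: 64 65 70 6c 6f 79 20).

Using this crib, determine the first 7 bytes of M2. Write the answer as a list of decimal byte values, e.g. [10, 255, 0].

[47, 159, 216, 37, 235, 43, 14]

First, E_a ⊕ E_b = (M1 ⊕ K) ⊕ (M2 ⊕ K) = M1 ⊕ M2, so the key drops out. Then M2 = (M1 ⊕ M2) ⊕ M1 over the first 7 bytes.
byte 0: (21 XOR 6a) XOR 64 = 4b XOR 64 = 2f
byte 1: (89 XOR 73) XOR 65 = fa XOR 65 = 9f
byte 2: (48 XOR e0) XOR 70 = a8 XOR 70 = d8
byte 3: (6e XOR 27) XOR 6c = 49 XOR 6c = 25
byte 4: (a8 XOR 2c) XOR 6f = 84 XOR 6f = eb
byte 5: (ba XOR e8) XOR 79 = 52 XOR 79 = 2b
byte 6: (85 XOR ab) XOR 20 = 2e XOR 20 = 0e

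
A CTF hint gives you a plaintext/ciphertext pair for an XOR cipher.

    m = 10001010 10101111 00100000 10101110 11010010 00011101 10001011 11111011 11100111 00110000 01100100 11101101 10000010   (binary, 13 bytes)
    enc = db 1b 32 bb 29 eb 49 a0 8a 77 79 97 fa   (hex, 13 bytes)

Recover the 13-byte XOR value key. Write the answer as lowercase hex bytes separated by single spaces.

51 b4 12 15 fb f6 c2 5b 6d 47 1d 7a 78

Since enc = m ⊕ key, XORing both sides with m gives key = m ⊕ enc.
8a xor db = 51
af xor 1b = b4
20 xor 32 = 12
ae xor bb = 15
d2 xor 29 = fb
1d xor eb = f6
8b xor 49 = c2
fb xor a0 = 5b
e7 xor 8a = 6d
30 xor 77 = 47
64 xor 79 = 1d
ed xor 97 = 7a
82 xor fa = 78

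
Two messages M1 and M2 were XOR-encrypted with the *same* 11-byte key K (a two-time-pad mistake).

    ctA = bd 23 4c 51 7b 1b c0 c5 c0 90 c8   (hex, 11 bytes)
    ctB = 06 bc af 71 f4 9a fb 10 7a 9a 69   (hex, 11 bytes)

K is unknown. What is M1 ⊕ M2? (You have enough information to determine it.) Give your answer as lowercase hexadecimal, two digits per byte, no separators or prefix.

bb9fe3208f813bd5ba0aa1

ctA ⊕ ctB = (M1 ⊕ K) ⊕ (M2 ⊕ K) = M1 ⊕ M2 — the shared key cancels under XOR.
byte 0: 10111101 xor 00000110 = 10111011
byte 1: 00100011 xor 10111100 = 10011111
byte 2: 01001100 xor 10101111 = 11100011
byte 3: 01010001 xor 01110001 = 00100000
byte 4: 01111011 xor 11110100 = 10001111
byte 5: 00011011 xor 10011010 = 10000001
byte 6: 11000000 xor 11111011 = 00111011
byte 7: 11000101 xor 00010000 = 11010101
byte 8: 11000000 xor 01111010 = 10111010
byte 9: 10010000 xor 10011010 = 00001010
byte 10: 11001000 xor 01101001 = 10100001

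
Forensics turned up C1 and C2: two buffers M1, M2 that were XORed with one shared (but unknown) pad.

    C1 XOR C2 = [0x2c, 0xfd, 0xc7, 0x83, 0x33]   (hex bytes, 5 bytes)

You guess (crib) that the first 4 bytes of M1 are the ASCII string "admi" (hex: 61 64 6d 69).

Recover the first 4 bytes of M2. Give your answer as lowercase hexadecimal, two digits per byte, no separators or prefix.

4d99aaea

Since C1 ⊕ C2 = M1 ⊕ M2, XORing with the guessed M1 bytes yields the corresponding M2 bytes: M2 = (C1 ⊕ C2) ⊕ M1.
byte 0: 00101100 ^ 01100001 = 01001101
byte 1: 11111101 ^ 01100100 = 10011001
byte 2: 11000111 ^ 01101101 = 10101010
byte 3: 10000011 ^ 01101001 = 11101010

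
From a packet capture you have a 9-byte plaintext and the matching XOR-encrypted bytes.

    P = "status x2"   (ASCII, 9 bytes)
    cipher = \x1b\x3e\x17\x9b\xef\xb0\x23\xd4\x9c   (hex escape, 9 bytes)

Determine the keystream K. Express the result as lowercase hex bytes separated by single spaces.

Since cipher = P ⊕ K, XORing both sides with P gives K = P ⊕ cipher.
73 ^ 1b = 68
74 ^ 3e = 4a
61 ^ 17 = 76
74 ^ 9b = ef
75 ^ ef = 9a
73 ^ b0 = c3
20 ^ 23 = 03
78 ^ d4 = ac
32 ^ 9c = ae

68 4a 76 ef 9a c3 03 ac ae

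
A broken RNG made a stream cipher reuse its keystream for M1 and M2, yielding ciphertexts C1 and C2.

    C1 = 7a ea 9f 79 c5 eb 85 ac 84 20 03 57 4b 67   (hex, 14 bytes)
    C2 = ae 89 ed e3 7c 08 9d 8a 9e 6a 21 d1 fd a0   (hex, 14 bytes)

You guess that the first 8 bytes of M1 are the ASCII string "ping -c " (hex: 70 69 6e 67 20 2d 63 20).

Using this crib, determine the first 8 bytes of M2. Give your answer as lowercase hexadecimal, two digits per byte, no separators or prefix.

a40a1cfd99ce7b06

First, C1 ⊕ C2 = (M1 ⊕ K) ⊕ (M2 ⊕ K) = M1 ⊕ M2, so the key drops out. Then M2 = (M1 ⊕ M2) ⊕ M1 over the first 8 bytes.
byte 0: (7a XOR ae) XOR 70 = d4 XOR 70 = a4
byte 1: (ea XOR 89) XOR 69 = 63 XOR 69 = 0a
byte 2: (9f XOR ed) XOR 6e = 72 XOR 6e = 1c
byte 3: (79 XOR e3) XOR 67 = 9a XOR 67 = fd
byte 4: (c5 XOR 7c) XOR 20 = b9 XOR 20 = 99
byte 5: (eb XOR 08) XOR 2d = e3 XOR 2d = ce
byte 6: (85 XOR 9d) XOR 63 = 18 XOR 63 = 7b
byte 7: (ac XOR 8a) XOR 20 = 26 XOR 20 = 06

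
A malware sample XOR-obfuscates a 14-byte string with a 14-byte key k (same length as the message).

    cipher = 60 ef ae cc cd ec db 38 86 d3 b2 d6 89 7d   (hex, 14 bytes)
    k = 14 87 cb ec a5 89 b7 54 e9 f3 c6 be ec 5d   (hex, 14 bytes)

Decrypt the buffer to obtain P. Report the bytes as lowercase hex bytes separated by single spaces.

74 68 65 20 68 65 6c 6c 6f 20 74 68 65 20

60 ^ 14 = 74
ef ^ 87 = 68
ae ^ cb = 65
cc ^ ec = 20
cd ^ a5 = 68
ec ^ 89 = 65
db ^ b7 = 6c
38 ^ 54 = 6c
86 ^ e9 = 6f
d3 ^ f3 = 20
b2 ^ c6 = 74
d6 ^ be = 68
89 ^ ec = 65
7d ^ 5d = 20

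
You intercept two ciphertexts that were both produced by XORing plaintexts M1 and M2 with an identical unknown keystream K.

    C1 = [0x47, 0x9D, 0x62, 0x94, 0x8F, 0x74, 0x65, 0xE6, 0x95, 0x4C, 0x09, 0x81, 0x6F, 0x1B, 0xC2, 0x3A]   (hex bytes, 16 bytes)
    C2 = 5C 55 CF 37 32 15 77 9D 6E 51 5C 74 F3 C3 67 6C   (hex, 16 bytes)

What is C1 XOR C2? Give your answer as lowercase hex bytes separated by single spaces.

1b c8 ad a3 bd 61 12 7b fb 1d 55 f5 9c d8 a5 56

C1 ⊕ C2 = (M1 ⊕ K) ⊕ (M2 ⊕ K) = M1 ⊕ M2 — the shared key cancels under XOR.
47 xor 5c = 1b
9d xor 55 = c8
62 xor cf = ad
94 xor 37 = a3
8f xor 32 = bd
74 xor 15 = 61
65 xor 77 = 12
e6 xor 9d = 7b
95 xor 6e = fb
4c xor 51 = 1d
09 xor 5c = 55
81 xor 74 = f5
6f xor f3 = 9c
1b xor c3 = d8
c2 xor 67 = a5
3a xor 6c = 56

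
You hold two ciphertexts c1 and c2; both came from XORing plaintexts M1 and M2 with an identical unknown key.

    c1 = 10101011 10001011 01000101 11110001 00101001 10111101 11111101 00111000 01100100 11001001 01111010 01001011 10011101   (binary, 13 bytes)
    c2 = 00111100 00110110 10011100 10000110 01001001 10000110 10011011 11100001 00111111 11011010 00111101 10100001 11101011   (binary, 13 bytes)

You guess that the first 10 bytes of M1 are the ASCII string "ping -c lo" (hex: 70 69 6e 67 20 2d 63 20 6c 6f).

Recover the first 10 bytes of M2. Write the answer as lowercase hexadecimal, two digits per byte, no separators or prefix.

e7d4b710401605f9377c

First, c1 ⊕ c2 = (M1 ⊕ K) ⊕ (M2 ⊕ K) = M1 ⊕ M2, so the key drops out. Then M2 = (M1 ⊕ M2) ⊕ M1 over the first 10 bytes.
byte 0: (ab xor 3c) xor 70 = 97 xor 70 = e7
byte 1: (8b xor 36) xor 69 = bd xor 69 = d4
byte 2: (45 xor 9c) xor 6e = d9 xor 6e = b7
byte 3: (f1 xor 86) xor 67 = 77 xor 67 = 10
byte 4: (29 xor 49) xor 20 = 60 xor 20 = 40
byte 5: (bd xor 86) xor 2d = 3b xor 2d = 16
byte 6: (fd xor 9b) xor 63 = 66 xor 63 = 05
byte 7: (38 xor e1) xor 20 = d9 xor 20 = f9
byte 8: (64 xor 3f) xor 6c = 5b xor 6c = 37
byte 9: (c9 xor da) xor 6f = 13 xor 6f = 7c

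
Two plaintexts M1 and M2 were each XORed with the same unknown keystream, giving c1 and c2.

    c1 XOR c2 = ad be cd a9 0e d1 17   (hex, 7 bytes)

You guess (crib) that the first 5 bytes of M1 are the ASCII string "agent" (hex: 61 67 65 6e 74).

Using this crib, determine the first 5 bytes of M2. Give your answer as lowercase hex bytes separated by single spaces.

cc d9 a8 c7 7a

Since c1 ⊕ c2 = M1 ⊕ M2, XORing with the guessed M1 bytes yields the corresponding M2 bytes: M2 = (c1 ⊕ c2) ⊕ M1.
byte 0: ad ^ 61 = cc
byte 1: be ^ 67 = d9
byte 2: cd ^ 65 = a8
byte 3: a9 ^ 6e = c7
byte 4: 0e ^ 74 = 7a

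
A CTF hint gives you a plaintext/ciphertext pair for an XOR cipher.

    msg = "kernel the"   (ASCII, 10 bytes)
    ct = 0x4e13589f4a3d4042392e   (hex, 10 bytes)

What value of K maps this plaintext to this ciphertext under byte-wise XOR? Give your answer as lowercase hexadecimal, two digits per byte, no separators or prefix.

Since ct = msg ⊕ K, XORing both sides with msg gives K = msg ⊕ ct.
6b ^ 4e = 25
65 ^ 13 = 76
72 ^ 58 = 2a
6e ^ 9f = f1
65 ^ 4a = 2f
6c ^ 3d = 51
20 ^ 40 = 60
74 ^ 42 = 36
68 ^ 39 = 51
65 ^ 2e = 4b

25762af12f516036514b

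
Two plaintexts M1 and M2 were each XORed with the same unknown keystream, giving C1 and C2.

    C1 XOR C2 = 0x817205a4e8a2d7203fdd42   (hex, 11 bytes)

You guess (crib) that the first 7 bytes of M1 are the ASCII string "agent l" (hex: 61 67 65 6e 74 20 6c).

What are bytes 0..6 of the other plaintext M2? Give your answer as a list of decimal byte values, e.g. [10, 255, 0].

Since C1 ⊕ C2 = M1 ⊕ M2, XORing with the guessed M1 bytes yields the corresponding M2 bytes: M2 = (C1 ⊕ C2) ⊕ M1.
129 ⊕  97 = 224
114 ⊕ 103 =  21
  5 ⊕ 101 =  96
164 ⊕ 110 = 202
232 ⊕ 116 = 156
162 ⊕  32 = 130
215 ⊕ 108 = 187

[224, 21, 96, 202, 156, 130, 187]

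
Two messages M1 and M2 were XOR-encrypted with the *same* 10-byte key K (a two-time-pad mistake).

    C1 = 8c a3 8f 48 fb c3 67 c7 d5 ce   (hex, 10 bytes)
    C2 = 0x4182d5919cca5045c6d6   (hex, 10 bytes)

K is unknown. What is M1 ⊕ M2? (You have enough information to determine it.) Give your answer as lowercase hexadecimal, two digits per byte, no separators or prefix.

C1 ⊕ C2 = (M1 ⊕ K) ⊕ (M2 ⊕ K) = M1 ⊕ M2 — the shared key cancels under XOR.
10001100 ⊕ 01000001 = 11001101
10100011 ⊕ 10000010 = 00100001
10001111 ⊕ 11010101 = 01011010
01001000 ⊕ 10010001 = 11011001
11111011 ⊕ 10011100 = 01100111
11000011 ⊕ 11001010 = 00001001
01100111 ⊕ 01010000 = 00110111
11000111 ⊕ 01000101 = 10000010
11010101 ⊕ 11000110 = 00010011
11001110 ⊕ 11010110 = 00011000

cd215ad9670937821318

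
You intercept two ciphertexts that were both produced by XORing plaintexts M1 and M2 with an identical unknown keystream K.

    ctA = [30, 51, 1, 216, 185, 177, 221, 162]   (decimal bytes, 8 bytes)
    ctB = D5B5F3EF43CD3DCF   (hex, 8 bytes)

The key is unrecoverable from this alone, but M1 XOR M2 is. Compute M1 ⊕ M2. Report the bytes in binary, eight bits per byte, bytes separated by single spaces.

ctA ⊕ ctB = (M1 ⊕ K) ⊕ (M2 ⊕ K) = M1 ⊕ M2 — the shared key cancels under XOR.
byte 0: 1e ^ d5 = cb
byte 1: 33 ^ b5 = 86
byte 2: 01 ^ f3 = f2
byte 3: d8 ^ ef = 37
byte 4: b9 ^ 43 = fa
byte 5: b1 ^ cd = 7c
byte 6: dd ^ 3d = e0
byte 7: a2 ^ cf = 6d

11001011 10000110 11110010 00110111 11111010 01111100 11100000 01101101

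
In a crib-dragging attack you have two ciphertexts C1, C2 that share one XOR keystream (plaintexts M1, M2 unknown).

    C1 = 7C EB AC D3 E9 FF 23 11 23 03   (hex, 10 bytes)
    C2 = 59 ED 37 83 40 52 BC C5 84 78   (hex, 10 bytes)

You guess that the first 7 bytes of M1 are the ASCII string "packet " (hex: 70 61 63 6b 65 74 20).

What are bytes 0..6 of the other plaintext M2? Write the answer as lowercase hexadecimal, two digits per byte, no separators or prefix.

5567f83bccd9bf

First, C1 ⊕ C2 = (M1 ⊕ K) ⊕ (M2 ⊕ K) = M1 ⊕ M2, so the key drops out. Then M2 = (M1 ⊕ M2) ⊕ M1 over the first 7 bytes.
byte 0: (7c ⊕ 59) ⊕ 70 = 25 ⊕ 70 = 55
byte 1: (eb ⊕ ed) ⊕ 61 = 06 ⊕ 61 = 67
byte 2: (ac ⊕ 37) ⊕ 63 = 9b ⊕ 63 = f8
byte 3: (d3 ⊕ 83) ⊕ 6b = 50 ⊕ 6b = 3b
byte 4: (e9 ⊕ 40) ⊕ 65 = a9 ⊕ 65 = cc
byte 5: (ff ⊕ 52) ⊕ 74 = ad ⊕ 74 = d9
byte 6: (23 ⊕ bc) ⊕ 20 = 9f ⊕ 20 = bf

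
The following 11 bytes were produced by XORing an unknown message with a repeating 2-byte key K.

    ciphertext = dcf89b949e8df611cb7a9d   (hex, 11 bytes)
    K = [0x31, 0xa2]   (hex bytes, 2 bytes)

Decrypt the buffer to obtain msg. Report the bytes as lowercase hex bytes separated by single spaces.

ed 5a aa 36 af 2f c7 b3 fa d8 ac

The 2-byte key repeats, so the effective keystream is 31 a2 31 a2 31 a2 31 a2 31 a2 31.
byte 0: dc ^ 31 = ed
byte 1: f8 ^ a2 = 5a
byte 2: 9b ^ 31 = aa
byte 3: 94 ^ a2 = 36
byte 4: 9e ^ 31 = af
byte 5: 8d ^ a2 = 2f
byte 6: f6 ^ 31 = c7
byte 7: 11 ^ a2 = b3
byte 8: cb ^ 31 = fa
byte 9: 7a ^ a2 = d8
byte 10: 9d ^ 31 = ac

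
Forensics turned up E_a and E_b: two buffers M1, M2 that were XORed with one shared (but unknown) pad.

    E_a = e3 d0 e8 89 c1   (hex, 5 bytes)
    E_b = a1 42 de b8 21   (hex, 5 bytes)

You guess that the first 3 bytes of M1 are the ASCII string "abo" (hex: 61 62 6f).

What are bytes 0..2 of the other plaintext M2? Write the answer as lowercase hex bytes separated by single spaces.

23 f0 59

First, E_a ⊕ E_b = (M1 ⊕ K) ⊕ (M2 ⊕ K) = M1 ⊕ M2, so the key drops out. Then M2 = (M1 ⊕ M2) ⊕ M1 over the first 3 bytes.
byte 0: (e3 ^ a1) ^ 61 = 42 ^ 61 = 23
byte 1: (d0 ^ 42) ^ 62 = 92 ^ 62 = f0
byte 2: (e8 ^ de) ^ 6f = 36 ^ 6f = 59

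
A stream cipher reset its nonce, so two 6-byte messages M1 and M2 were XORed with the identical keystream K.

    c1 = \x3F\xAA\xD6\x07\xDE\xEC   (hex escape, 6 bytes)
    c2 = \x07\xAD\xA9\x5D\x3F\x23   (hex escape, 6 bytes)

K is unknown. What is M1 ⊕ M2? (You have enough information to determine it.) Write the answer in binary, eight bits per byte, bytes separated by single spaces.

c1 ⊕ c2 = (M1 ⊕ K) ⊕ (M2 ⊕ K) = M1 ⊕ M2 — the shared key cancels under XOR.
3f xor 07 = 38
aa xor ad = 07
d6 xor a9 = 7f
07 xor 5d = 5a
de xor 3f = e1
ec xor 23 = cf

00111000 00000111 01111111 01011010 11100001 11001111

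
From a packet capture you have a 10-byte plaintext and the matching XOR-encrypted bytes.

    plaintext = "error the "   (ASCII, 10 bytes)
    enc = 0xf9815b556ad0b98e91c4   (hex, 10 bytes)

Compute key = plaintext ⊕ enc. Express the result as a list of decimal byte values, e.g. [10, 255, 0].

Since enc = plaintext ⊕ key, XORing both sides with plaintext gives key = plaintext ⊕ enc.
65 ^ f9 = 9c
72 ^ 81 = f3
72 ^ 5b = 29
6f ^ 55 = 3a
72 ^ 6a = 18
20 ^ d0 = f0
74 ^ b9 = cd
68 ^ 8e = e6
65 ^ 91 = f4
20 ^ c4 = e4

[156, 243, 41, 58, 24, 240, 205, 230, 244, 228]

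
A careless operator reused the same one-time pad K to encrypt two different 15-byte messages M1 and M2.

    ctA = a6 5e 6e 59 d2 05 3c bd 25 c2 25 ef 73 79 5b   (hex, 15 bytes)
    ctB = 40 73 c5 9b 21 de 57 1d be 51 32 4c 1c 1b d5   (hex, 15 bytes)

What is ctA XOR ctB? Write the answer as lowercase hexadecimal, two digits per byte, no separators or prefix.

ctA ⊕ ctB = (M1 ⊕ K) ⊕ (M2 ⊕ K) = M1 ⊕ M2 — the shared key cancels under XOR.
a6 XOR 40 = e6
5e XOR 73 = 2d
6e XOR c5 = ab
59 XOR 9b = c2
d2 XOR 21 = f3
05 XOR de = db
3c XOR 57 = 6b
bd XOR 1d = a0
25 XOR be = 9b
c2 XOR 51 = 93
25 XOR 32 = 17
ef XOR 4c = a3
73 XOR 1c = 6f
79 XOR 1b = 62
5b XOR d5 = 8e

e62dabc2f3db6ba09b9317a36f628e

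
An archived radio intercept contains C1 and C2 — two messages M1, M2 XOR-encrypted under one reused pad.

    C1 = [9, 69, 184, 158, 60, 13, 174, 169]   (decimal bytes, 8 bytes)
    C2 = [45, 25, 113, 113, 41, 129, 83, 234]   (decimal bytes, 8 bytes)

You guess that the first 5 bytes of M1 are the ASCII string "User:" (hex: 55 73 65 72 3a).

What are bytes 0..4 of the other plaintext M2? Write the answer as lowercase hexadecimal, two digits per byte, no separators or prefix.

First, C1 ⊕ C2 = (M1 ⊕ K) ⊕ (M2 ⊕ K) = M1 ⊕ M2, so the key drops out. Then M2 = (M1 ⊕ M2) ⊕ M1 over the first 5 bytes.
byte 0: (09 ⊕ 2d) ⊕ 55 = 24 ⊕ 55 = 71
byte 1: (45 ⊕ 19) ⊕ 73 = 5c ⊕ 73 = 2f
byte 2: (b8 ⊕ 71) ⊕ 65 = c9 ⊕ 65 = ac
byte 3: (9e ⊕ 71) ⊕ 72 = ef ⊕ 72 = 9d
byte 4: (3c ⊕ 29) ⊕ 3a = 15 ⊕ 3a = 2f

712fac9d2f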